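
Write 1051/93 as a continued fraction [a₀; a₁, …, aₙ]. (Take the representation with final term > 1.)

1051 = 11·93 + 28
93 = 3·28 + 9
28 = 3·9 + 1
9 = 9·1 + 0  (stop)
So 1051/93 = [11; 3, 3, 9].

[11; 3, 3, 9]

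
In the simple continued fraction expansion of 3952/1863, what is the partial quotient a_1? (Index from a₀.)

8

3952 = 2·1863 + 226   →  a_0 = 2
1863 = 8·226 + 55   →  a_1 = 8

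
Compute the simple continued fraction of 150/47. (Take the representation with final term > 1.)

[3; 5, 4, 2]

150 = 3*47 + 9
47 = 5*9 + 2
9 = 4*2 + 1
2 = 2*1 + 0  (stop)
So 150/47 = [3; 5, 4, 2].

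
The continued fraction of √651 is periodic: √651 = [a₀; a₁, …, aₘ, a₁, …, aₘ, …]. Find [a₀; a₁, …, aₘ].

a₀ = ⌊√651⌋ = 25.
With m₀=0, d₀=1 and mₖ₊₁ = dₖaₖ − mₖ, dₖ₊₁ = (n − mₖ₊₁²)/dₖ, aₖ₊₁ = ⌊(a₀+mₖ₊₁)/dₖ₊₁⌋:
  k=1: m=25, d=26, a=1
  k=2: m=1, d=25, a=1
  k=3: m=24, d=3, a=16
  k=4: m=24, d=25, a=1
  k=5: m=1, d=26, a=1
  k=6: m=25, d=1, a=50
d=1 and a=2a₀=50 at k=6, so the next step gives (m, d) = (25, 26) again — its k=1 value — and the period has length 6.

[25; 1, 1, 16, 1, 1, 50]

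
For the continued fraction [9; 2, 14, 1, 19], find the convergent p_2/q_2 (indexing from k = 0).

Using pₖ = aₖpₖ₋₁ + pₖ₋₂, qₖ = aₖqₖ₋₁ + qₖ₋₂ (with p₋₁=1, p₋₂=0, q₋₁=0, q₋₂=1):
  k=0: a=9, p=9, q=1
  k=1: a=2, p=19, q=2
  k=2: a=14, p=275, q=29

275/29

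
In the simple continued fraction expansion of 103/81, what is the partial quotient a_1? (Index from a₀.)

3

103 = 1·81 + 22   →  a_0 = 1
81 = 3·22 + 15   →  a_1 = 3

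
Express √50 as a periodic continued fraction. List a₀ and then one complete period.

[7; 14]

a₀ = ⌊√50⌋ = 7.
With m₀=0, d₀=1 and mₖ₊₁ = dₖaₖ − mₖ, dₖ₊₁ = (n − mₖ₊₁²)/dₖ, aₖ₊₁ = ⌊(a₀+mₖ₊₁)/dₖ₊₁⌋:
  k=1: m=7, d=1, a=14
d=1 and a=2a₀=14 at k=1, so the next step gives (m, d) = (7, 1) again — its k=1 value — and the period has length 1.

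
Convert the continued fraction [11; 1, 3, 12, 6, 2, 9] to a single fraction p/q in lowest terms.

Fold from the inside: start with 9/1.
  2 + 1/9 = 19/9
  6 + 9/19 = 123/19
  12 + 19/123 = 1495/123
  3 + 123/1495 = 4608/1495
  1 + 1495/4608 = 6103/4608
  11 + 4608/6103 = 71741/6103

71741/6103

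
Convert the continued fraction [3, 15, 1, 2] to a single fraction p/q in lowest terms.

144/47

Using pₖ = aₖpₖ₋₁ + pₖ₋₂ and qₖ = aₖqₖ₋₁ + qₖ₋₂:
  k=0: a=3, p=3, q=1
  k=1: a=15, p=46, q=15
  k=2: a=1, p=49, q=16
  k=3: a=2, p=144, q=47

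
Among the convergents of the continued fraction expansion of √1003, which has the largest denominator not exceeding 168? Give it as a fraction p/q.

2977/94

√1003 = [31; 1, 2, 31, 2, 1, 62, …] (period length 6).
Convergents:
  p_0/q_0 = 31/1
  p_1/q_1 = 32/1
  p_2/q_2 = 95/3
  p_3/q_3 = 2977/94
  p_4/q_4 = 6049/191
q_3 = 94 ≤ 168 < 191 = q_4, so the answer is 2977/94.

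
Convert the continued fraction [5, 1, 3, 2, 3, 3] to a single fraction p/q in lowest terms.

589/102

Using pₖ = aₖpₖ₋₁ + pₖ₋₂ and qₖ = aₖqₖ₋₁ + qₖ₋₂:
  k=0: a=5, p=5, q=1
  k=1: a=1, p=6, q=1
  k=2: a=3, p=23, q=4
  k=3: a=2, p=52, q=9
  k=4: a=3, p=179, q=31
  k=5: a=3, p=589, q=102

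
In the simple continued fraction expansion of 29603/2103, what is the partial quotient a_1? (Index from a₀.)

13

29603 = 14·2103 + 161   →  a_0 = 14
2103 = 13·161 + 10   →  a_1 = 13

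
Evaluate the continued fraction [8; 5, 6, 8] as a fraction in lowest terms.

2073/253

Fold from the inside: start with 8/1.
  6 + 1/8 = 49/8
  5 + 8/49 = 253/49
  8 + 49/253 = 2073/253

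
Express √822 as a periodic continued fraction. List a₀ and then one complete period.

a₀ = ⌊√822⌋ = 28.
With m₀=0, d₀=1 and mₖ₊₁ = dₖaₖ − mₖ, dₖ₊₁ = (n − mₖ₊₁²)/dₖ, aₖ₊₁ = ⌊(a₀+mₖ₊₁)/dₖ₊₁⌋:
  k=1: m=28, d=38, a=1
  k=2: m=10, d=19, a=2
  k=3: m=28, d=2, a=28
  k=4: m=28, d=19, a=2
  k=5: m=10, d=38, a=1
  k=6: m=28, d=1, a=56
d=1 and a=2a₀=56 at k=6, so the next step gives (m, d) = (28, 38) again — its k=1 value — and the period has length 6.

[28; 1, 2, 28, 2, 1, 56]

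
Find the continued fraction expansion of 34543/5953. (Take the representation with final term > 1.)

34543 = 5*5953 + 4778
5953 = 1*4778 + 1175
4778 = 4*1175 + 78
1175 = 15*78 + 5
78 = 15*5 + 3
5 = 1*3 + 2
3 = 1*2 + 1
2 = 2*1 + 0  (stop)
So 34543/5953 = [5; 1, 4, 15, 15, 1, 1, 2].

[5; 1, 4, 15, 15, 1, 1, 2]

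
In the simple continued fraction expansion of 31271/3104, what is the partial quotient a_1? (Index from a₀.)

13

31271 = 10·3104 + 231   →  a_0 = 10
3104 = 13·231 + 101   →  a_1 = 13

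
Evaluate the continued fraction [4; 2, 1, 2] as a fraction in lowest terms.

35/8

Fold from the inside: start with 2/1.
  1 + 1/2 = 3/2
  2 + 2/3 = 8/3
  4 + 3/8 = 35/8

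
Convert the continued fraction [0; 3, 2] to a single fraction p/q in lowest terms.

2/7

Using pₖ = aₖpₖ₋₁ + pₖ₋₂ and qₖ = aₖqₖ₋₁ + qₖ₋₂:
  k=0: a=0, p=0, q=1
  k=1: a=3, p=1, q=3
  k=2: a=2, p=2, q=7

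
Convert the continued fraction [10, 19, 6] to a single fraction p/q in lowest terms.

Fold from the inside: start with 6/1.
  19 + 1/6 = 115/6
  10 + 6/115 = 1156/115

1156/115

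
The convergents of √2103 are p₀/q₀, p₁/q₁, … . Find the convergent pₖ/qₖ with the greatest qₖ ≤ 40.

√2103 = [45; 1, 6, 15, 6, 1, 90, …] (period length 6).
Convergents:
  p_0/q_0 = 45/1
  p_1/q_1 = 46/1
  p_2/q_2 = 321/7
  p_3/q_3 = 4861/106
q_2 = 7 ≤ 40 < 106 = q_3, so the answer is 321/7.

321/7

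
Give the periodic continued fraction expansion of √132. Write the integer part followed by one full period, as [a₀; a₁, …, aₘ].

[11; 2, 22]

a₀ = ⌊√132⌋ = 11.
With m₀=0, d₀=1 and mₖ₊₁ = dₖaₖ − mₖ, dₖ₊₁ = (n − mₖ₊₁²)/dₖ, aₖ₊₁ = ⌊(a₀+mₖ₊₁)/dₖ₊₁⌋:
  k=1: m=11, d=11, a=2
  k=2: m=11, d=1, a=22
d=1 and a=2a₀=22 at k=2, so the next step gives (m, d) = (11, 11) again — its k=1 value — and the period has length 2.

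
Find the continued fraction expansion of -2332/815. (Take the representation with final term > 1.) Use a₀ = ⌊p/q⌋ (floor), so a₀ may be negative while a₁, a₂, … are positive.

-2332 = -3*815 + 113
815 = 7*113 + 24
113 = 4*24 + 17
24 = 1*17 + 7
17 = 2*7 + 3
7 = 2*3 + 1
3 = 3*1 + 0  (stop)
So -2332/815 = [-3; 7, 4, 1, 2, 2, 3].

[-3; 7, 4, 1, 2, 2, 3]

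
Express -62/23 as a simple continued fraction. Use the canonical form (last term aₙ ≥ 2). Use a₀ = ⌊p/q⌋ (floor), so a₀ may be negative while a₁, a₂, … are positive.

-62 = -3·23 + 7
23 = 3·7 + 2
7 = 3·2 + 1
2 = 2·1 + 0  (stop)
So -62/23 = [-3; 3, 3, 2].

[-3; 3, 3, 2]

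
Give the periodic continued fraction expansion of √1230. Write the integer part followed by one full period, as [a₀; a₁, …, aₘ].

a₀ = ⌊√1230⌋ = 35.
With m₀=0, d₀=1 and mₖ₊₁ = dₖaₖ − mₖ, dₖ₊₁ = (n − mₖ₊₁²)/dₖ, aₖ₊₁ = ⌊(a₀+mₖ₊₁)/dₖ₊₁⌋:
  k=1: m=35, d=5, a=14
  k=2: m=35, d=1, a=70
d=1 and a=2a₀=70 at k=2, so the next step gives (m, d) = (35, 5) again — its k=1 value — and the period has length 2.

[35; 14, 70]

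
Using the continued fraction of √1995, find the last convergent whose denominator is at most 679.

√1995 = [44; 1, 1, 1, 88, …] (period length 4).
Convergents:
  p_0/q_0 = 44/1
  p_1/q_1 = 45/1
  p_2/q_2 = 89/2
  p_3/q_3 = 134/3
  p_4/q_4 = 11881/266
  p_5/q_5 = 12015/269
  p_6/q_6 = 23896/535
  p_7/q_7 = 35911/804
q_6 = 535 ≤ 679 < 804 = q_7, so the answer is 23896/535.

23896/535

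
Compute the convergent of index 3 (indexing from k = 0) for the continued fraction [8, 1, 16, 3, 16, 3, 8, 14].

465/52

Using pₖ = aₖpₖ₋₁ + pₖ₋₂, qₖ = aₖqₖ₋₁ + qₖ₋₂ (with p₋₁=1, p₋₂=0, q₋₁=0, q₋₂=1):
  k=0: a=8, p=8, q=1
  k=1: a=1, p=9, q=1
  k=2: a=16, p=152, q=17
  k=3: a=3, p=465, q=52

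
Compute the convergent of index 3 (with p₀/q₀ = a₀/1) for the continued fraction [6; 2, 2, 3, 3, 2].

109/17

Using pₖ = aₖpₖ₋₁ + pₖ₋₂, qₖ = aₖqₖ₋₁ + qₖ₋₂ (with p₋₁=1, p₋₂=0, q₋₁=0, q₋₂=1):
  k=0: a=6, p=6, q=1
  k=1: a=2, p=13, q=2
  k=2: a=2, p=32, q=5
  k=3: a=3, p=109, q=17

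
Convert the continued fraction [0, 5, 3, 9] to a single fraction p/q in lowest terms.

Using pₖ = aₖpₖ₋₁ + pₖ₋₂ and qₖ = aₖqₖ₋₁ + qₖ₋₂:
  k=0: a=0, p=0, q=1
  k=1: a=5, p=1, q=5
  k=2: a=3, p=3, q=16
  k=3: a=9, p=28, q=149

28/149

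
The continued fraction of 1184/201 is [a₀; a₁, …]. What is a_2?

8

1184 = 5·201 + 179   →  a_0 = 5
201 = 1·179 + 22   →  a_1 = 1
179 = 8·22 + 3   →  a_2 = 8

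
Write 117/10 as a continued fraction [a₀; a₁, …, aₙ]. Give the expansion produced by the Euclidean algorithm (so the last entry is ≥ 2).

[11; 1, 2, 3]

117 = 11×10 + 7
10 = 1×7 + 3
7 = 2×3 + 1
3 = 3×1 + 0  (stop)
So 117/10 = [11; 1, 2, 3].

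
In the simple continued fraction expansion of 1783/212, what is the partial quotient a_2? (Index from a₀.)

2

1783 = 8·212 + 87   →  a_0 = 8
212 = 2·87 + 38   →  a_1 = 2
87 = 2·38 + 11   →  a_2 = 2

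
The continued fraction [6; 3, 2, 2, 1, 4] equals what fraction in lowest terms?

Fold from the inside: start with 4/1.
  1 + 1/4 = 5/4
  2 + 4/5 = 14/5
  2 + 5/14 = 33/14
  3 + 14/33 = 113/33
  6 + 33/113 = 711/113

711/113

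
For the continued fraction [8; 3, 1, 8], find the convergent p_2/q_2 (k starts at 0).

33/4

Using pₖ = aₖpₖ₋₁ + pₖ₋₂, qₖ = aₖqₖ₋₁ + qₖ₋₂ (with p₋₁=1, p₋₂=0, q₋₁=0, q₋₂=1):
  k=0: a=8, p=8, q=1
  k=1: a=3, p=25, q=3
  k=2: a=1, p=33, q=4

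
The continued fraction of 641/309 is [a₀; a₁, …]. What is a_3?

641 = 2·309 + 23   →  a_0 = 2
309 = 13·23 + 10   →  a_1 = 13
23 = 2·10 + 3   →  a_2 = 2
10 = 3·3 + 1   →  a_3 = 3

3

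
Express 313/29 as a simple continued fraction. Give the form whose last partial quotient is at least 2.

[10; 1, 3, 1, 5]

313 = 10×29 + 23
29 = 1×23 + 6
23 = 3×6 + 5
6 = 1×5 + 1
5 = 5×1 + 0  (stop)
So 313/29 = [10; 1, 3, 1, 5].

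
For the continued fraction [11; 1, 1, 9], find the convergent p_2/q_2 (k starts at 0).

Using pₖ = aₖpₖ₋₁ + pₖ₋₂, qₖ = aₖqₖ₋₁ + qₖ₋₂ (with p₋₁=1, p₋₂=0, q₋₁=0, q₋₂=1):
  k=0: a=11, p=11, q=1
  k=1: a=1, p=12, q=1
  k=2: a=1, p=23, q=2

23/2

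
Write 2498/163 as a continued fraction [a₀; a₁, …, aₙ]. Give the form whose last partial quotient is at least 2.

2498 = 15*163 + 53
163 = 3*53 + 4
53 = 13*4 + 1
4 = 4*1 + 0  (stop)
So 2498/163 = [15; 3, 13, 4].

[15; 3, 13, 4]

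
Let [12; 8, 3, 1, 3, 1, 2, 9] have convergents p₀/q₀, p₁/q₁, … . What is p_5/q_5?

Using pₖ = aₖpₖ₋₁ + pₖ₋₂, qₖ = aₖqₖ₋₁ + qₖ₋₂ (with p₋₁=1, p₋₂=0, q₋₁=0, q₋₂=1):
  k=0: a=12, p=12, q=1
  k=1: a=8, p=97, q=8
  k=2: a=3, p=303, q=25
  k=3: a=1, p=400, q=33
  k=4: a=3, p=1503, q=124
  k=5: a=1, p=1903, q=157

1903/157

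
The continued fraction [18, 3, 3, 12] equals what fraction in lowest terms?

2251/123

Fold from the inside: start with 12/1.
  3 + 1/12 = 37/12
  3 + 12/37 = 123/37
  18 + 37/123 = 2251/123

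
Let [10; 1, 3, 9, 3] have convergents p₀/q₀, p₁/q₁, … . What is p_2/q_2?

43/4

Using pₖ = aₖpₖ₋₁ + pₖ₋₂, qₖ = aₖqₖ₋₁ + qₖ₋₂ (with p₋₁=1, p₋₂=0, q₋₁=0, q₋₂=1):
  k=0: a=10, p=10, q=1
  k=1: a=1, p=11, q=1
  k=2: a=3, p=43, q=4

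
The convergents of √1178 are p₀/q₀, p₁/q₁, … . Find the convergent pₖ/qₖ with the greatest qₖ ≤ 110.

√1178 = [34; 3, 9, 2, 9, 3, 68, …] (period length 6).
Convergents:
  p_0/q_0 = 34/1
  p_1/q_1 = 103/3
  p_2/q_2 = 961/28
  p_3/q_3 = 2025/59
  p_4/q_4 = 19186/559
q_3 = 59 ≤ 110 < 559 = q_4, so the answer is 2025/59.

2025/59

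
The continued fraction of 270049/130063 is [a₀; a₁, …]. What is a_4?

15

270049 = 2·130063 + 9923   →  a_0 = 2
130063 = 13·9923 + 1064   →  a_1 = 13
9923 = 9·1064 + 347   →  a_2 = 9
1064 = 3·347 + 23   →  a_3 = 3
347 = 15·23 + 2   →  a_4 = 15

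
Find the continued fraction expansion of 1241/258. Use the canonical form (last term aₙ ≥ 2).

[4; 1, 4, 3, 1, 3, 3]

1241 = 4·258 + 209
258 = 1·209 + 49
209 = 4·49 + 13
49 = 3·13 + 10
13 = 1·10 + 3
10 = 3·3 + 1
3 = 3·1 + 0  (stop)
So 1241/258 = [4; 1, 4, 3, 1, 3, 3].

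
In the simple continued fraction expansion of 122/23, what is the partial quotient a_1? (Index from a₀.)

122 = 5·23 + 7   →  a_0 = 5
23 = 3·7 + 2   →  a_1 = 3

3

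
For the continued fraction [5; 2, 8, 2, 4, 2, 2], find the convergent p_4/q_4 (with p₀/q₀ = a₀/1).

881/161

Using pₖ = aₖpₖ₋₁ + pₖ₋₂, qₖ = aₖqₖ₋₁ + qₖ₋₂ (with p₋₁=1, p₋₂=0, q₋₁=0, q₋₂=1):
  k=0: a=5, p=5, q=1
  k=1: a=2, p=11, q=2
  k=2: a=8, p=93, q=17
  k=3: a=2, p=197, q=36
  k=4: a=4, p=881, q=161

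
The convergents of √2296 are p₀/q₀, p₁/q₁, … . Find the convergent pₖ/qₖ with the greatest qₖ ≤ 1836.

√2296 = [47; 1, 10, 1, 94, …] (period length 4).
Convergents:
  p_0/q_0 = 47/1
  p_1/q_1 = 48/1
  p_2/q_2 = 527/11
  p_3/q_3 = 575/12
  p_4/q_4 = 54577/1139
  p_5/q_5 = 55152/1151
  p_6/q_6 = 606097/12649
q_5 = 1151 ≤ 1836 < 12649 = q_6, so the answer is 55152/1151.

55152/1151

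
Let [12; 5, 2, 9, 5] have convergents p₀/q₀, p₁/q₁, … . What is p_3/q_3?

1267/104

Using pₖ = aₖpₖ₋₁ + pₖ₋₂, qₖ = aₖqₖ₋₁ + qₖ₋₂ (with p₋₁=1, p₋₂=0, q₋₁=0, q₋₂=1):
  k=0: a=12, p=12, q=1
  k=1: a=5, p=61, q=5
  k=2: a=2, p=134, q=11
  k=3: a=9, p=1267, q=104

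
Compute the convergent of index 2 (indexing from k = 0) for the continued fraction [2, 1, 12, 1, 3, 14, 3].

Using pₖ = aₖpₖ₋₁ + pₖ₋₂, qₖ = aₖqₖ₋₁ + qₖ₋₂ (with p₋₁=1, p₋₂=0, q₋₁=0, q₋₂=1):
  k=0: a=2, p=2, q=1
  k=1: a=1, p=3, q=1
  k=2: a=12, p=38, q=13

38/13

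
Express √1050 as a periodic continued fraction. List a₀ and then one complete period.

a₀ = ⌊√1050⌋ = 32.
With m₀=0, d₀=1 and mₖ₊₁ = dₖaₖ − mₖ, dₖ₊₁ = (n − mₖ₊₁²)/dₖ, aₖ₊₁ = ⌊(a₀+mₖ₊₁)/dₖ₊₁⌋:
  k=1: m=32, d=26, a=2
  k=2: m=20, d=25, a=2
  k=3: m=30, d=6, a=10
  k=4: m=30, d=25, a=2
  k=5: m=20, d=26, a=2
  k=6: m=32, d=1, a=64
d=1 and a=2a₀=64 at k=6, so the next step gives (m, d) = (32, 26) again — its k=1 value — and the period has length 6.

[32; 2, 2, 10, 2, 2, 64]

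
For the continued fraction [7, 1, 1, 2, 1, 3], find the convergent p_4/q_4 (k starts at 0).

Using pₖ = aₖpₖ₋₁ + pₖ₋₂, qₖ = aₖqₖ₋₁ + qₖ₋₂ (with p₋₁=1, p₋₂=0, q₋₁=0, q₋₂=1):
  k=0: a=7, p=7, q=1
  k=1: a=1, p=8, q=1
  k=2: a=1, p=15, q=2
  k=3: a=2, p=38, q=5
  k=4: a=1, p=53, q=7

53/7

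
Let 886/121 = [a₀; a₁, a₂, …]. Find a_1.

886 = 7·121 + 39   →  a_0 = 7
121 = 3·39 + 4   →  a_1 = 3

3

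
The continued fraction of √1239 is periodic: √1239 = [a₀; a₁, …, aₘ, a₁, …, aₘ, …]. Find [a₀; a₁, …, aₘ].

a₀ = ⌊√1239⌋ = 35.
With m₀=0, d₀=1 and mₖ₊₁ = dₖaₖ − mₖ, dₖ₊₁ = (n − mₖ₊₁²)/dₖ, aₖ₊₁ = ⌊(a₀+mₖ₊₁)/dₖ₊₁⌋:
  k=1: m=35, d=14, a=5
  k=2: m=35, d=1, a=70
d=1 and a=2a₀=70 at k=2, so the next step gives (m, d) = (35, 14) again — its k=1 value — and the period has length 2.

[35; 5, 70]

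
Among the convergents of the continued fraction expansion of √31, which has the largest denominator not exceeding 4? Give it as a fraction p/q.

√31 = [5; 1, 1, 3, 5, 3, 1, 1, 10, …] (period length 8).
Convergents:
  p_0/q_0 = 5/1
  p_1/q_1 = 6/1
  p_2/q_2 = 11/2
  p_3/q_3 = 39/7
q_2 = 2 ≤ 4 < 7 = q_3, so the answer is 11/2.

11/2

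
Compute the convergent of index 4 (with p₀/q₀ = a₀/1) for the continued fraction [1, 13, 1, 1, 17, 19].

508/473

Using pₖ = aₖpₖ₋₁ + pₖ₋₂, qₖ = aₖqₖ₋₁ + qₖ₋₂ (with p₋₁=1, p₋₂=0, q₋₁=0, q₋₂=1):
  k=0: a=1, p=1, q=1
  k=1: a=13, p=14, q=13
  k=2: a=1, p=15, q=14
  k=3: a=1, p=29, q=27
  k=4: a=17, p=508, q=473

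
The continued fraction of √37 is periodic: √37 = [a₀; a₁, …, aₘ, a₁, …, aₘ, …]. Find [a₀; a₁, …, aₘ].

a₀ = ⌊√37⌋ = 6.
With m₀=0, d₀=1 and mₖ₊₁ = dₖaₖ − mₖ, dₖ₊₁ = (n − mₖ₊₁²)/dₖ, aₖ₊₁ = ⌊(a₀+mₖ₊₁)/dₖ₊₁⌋:
  k=1: m=6, d=1, a=12
d=1 and a=2a₀=12 at k=1, so the next step gives (m, d) = (6, 1) again — its k=1 value — and the period has length 1.

[6; 12]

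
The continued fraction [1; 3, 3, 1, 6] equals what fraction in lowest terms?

115/88

Using pₖ = aₖpₖ₋₁ + pₖ₋₂ and qₖ = aₖqₖ₋₁ + qₖ₋₂:
  k=0: a=1, p=1, q=1
  k=1: a=3, p=4, q=3
  k=2: a=3, p=13, q=10
  k=3: a=1, p=17, q=13
  k=4: a=6, p=115, q=88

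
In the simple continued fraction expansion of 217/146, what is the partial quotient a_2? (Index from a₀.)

217 = 1·146 + 71   →  a_0 = 1
146 = 2·71 + 4   →  a_1 = 2
71 = 17·4 + 3   →  a_2 = 17

17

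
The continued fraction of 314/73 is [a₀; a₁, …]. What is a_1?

314 = 4·73 + 22   →  a_0 = 4
73 = 3·22 + 7   →  a_1 = 3

3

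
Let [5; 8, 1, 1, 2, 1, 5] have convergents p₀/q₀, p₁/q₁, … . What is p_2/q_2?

46/9

Using pₖ = aₖpₖ₋₁ + pₖ₋₂, qₖ = aₖqₖ₋₁ + qₖ₋₂ (with p₋₁=1, p₋₂=0, q₋₁=0, q₋₂=1):
  k=0: a=5, p=5, q=1
  k=1: a=8, p=41, q=8
  k=2: a=1, p=46, q=9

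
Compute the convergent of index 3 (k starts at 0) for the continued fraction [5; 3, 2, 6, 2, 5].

Using pₖ = aₖpₖ₋₁ + pₖ₋₂, qₖ = aₖqₖ₋₁ + qₖ₋₂ (with p₋₁=1, p₋₂=0, q₋₁=0, q₋₂=1):
  k=0: a=5, p=5, q=1
  k=1: a=3, p=16, q=3
  k=2: a=2, p=37, q=7
  k=3: a=6, p=238, q=45

238/45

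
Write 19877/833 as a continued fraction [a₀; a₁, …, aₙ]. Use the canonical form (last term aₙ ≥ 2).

19877 = 23×833 + 718
833 = 1×718 + 115
718 = 6×115 + 28
115 = 4×28 + 3
28 = 9×3 + 1
3 = 3×1 + 0  (stop)
So 19877/833 = [23; 1, 6, 4, 9, 3].

[23; 1, 6, 4, 9, 3]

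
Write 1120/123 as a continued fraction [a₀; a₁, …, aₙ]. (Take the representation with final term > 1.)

[9; 9, 2, 6]

1120 = 9·123 + 13
123 = 9·13 + 6
13 = 2·6 + 1
6 = 6·1 + 0  (stop)
So 1120/123 = [9; 9, 2, 6].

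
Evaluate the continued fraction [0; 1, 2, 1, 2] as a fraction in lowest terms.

8/11

Fold from the inside: start with 2/1.
  1 + 1/2 = 3/2
  2 + 2/3 = 8/3
  1 + 3/8 = 11/8
  0 + 8/11 = 8/11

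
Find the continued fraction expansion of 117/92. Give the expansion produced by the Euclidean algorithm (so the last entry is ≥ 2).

117 = 1·92 + 25
92 = 3·25 + 17
25 = 1·17 + 8
17 = 2·8 + 1
8 = 8·1 + 0  (stop)
So 117/92 = [1; 3, 1, 2, 8].

[1; 3, 1, 2, 8]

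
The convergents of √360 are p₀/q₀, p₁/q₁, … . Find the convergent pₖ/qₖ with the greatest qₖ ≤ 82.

√360 = [18; 1, 36, …] (period length 2).
Convergents:
  p_0/q_0 = 18/1
  p_1/q_1 = 19/1
  p_2/q_2 = 702/37
  p_3/q_3 = 721/38
  p_4/q_4 = 26658/1405
q_3 = 38 ≤ 82 < 1405 = q_4, so the answer is 721/38.

721/38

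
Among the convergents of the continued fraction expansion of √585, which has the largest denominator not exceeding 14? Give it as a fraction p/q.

√585 = [24; 5, 2, 1, 4, 1, 2, 5, 48, …] (period length 8).
Convergents:
  p_0/q_0 = 24/1
  p_1/q_1 = 121/5
  p_2/q_2 = 266/11
  p_3/q_3 = 387/16
q_2 = 11 ≤ 14 < 16 = q_3, so the answer is 266/11.

266/11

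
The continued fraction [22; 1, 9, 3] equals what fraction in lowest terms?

Using pₖ = aₖpₖ₋₁ + pₖ₋₂ and qₖ = aₖqₖ₋₁ + qₖ₋₂:
  k=0: a=22, p=22, q=1
  k=1: a=1, p=23, q=1
  k=2: a=9, p=229, q=10
  k=3: a=3, p=710, q=31

710/31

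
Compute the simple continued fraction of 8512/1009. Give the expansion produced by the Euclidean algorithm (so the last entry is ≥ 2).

8512 = 8×1009 + 440
1009 = 2×440 + 129
440 = 3×129 + 53
129 = 2×53 + 23
53 = 2×23 + 7
23 = 3×7 + 2
7 = 3×2 + 1
2 = 2×1 + 0  (stop)
So 8512/1009 = [8; 2, 3, 2, 2, 3, 3, 2].

[8; 2, 3, 2, 2, 3, 3, 2]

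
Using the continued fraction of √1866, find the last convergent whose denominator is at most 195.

√1866 = [43; 5, 14, 5, 86, …] (period length 4).
Convergents:
  p_0/q_0 = 43/1
  p_1/q_1 = 216/5
  p_2/q_2 = 3067/71
  p_3/q_3 = 15551/360
q_2 = 71 ≤ 195 < 360 = q_3, so the answer is 3067/71.

3067/71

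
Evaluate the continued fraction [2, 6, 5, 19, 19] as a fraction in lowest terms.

Fold from the inside: start with 19/1.
  19 + 1/19 = 362/19
  5 + 19/362 = 1829/362
  6 + 362/1829 = 11336/1829
  2 + 1829/11336 = 24501/11336

24501/11336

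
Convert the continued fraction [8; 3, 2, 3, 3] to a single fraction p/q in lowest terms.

655/79

Fold from the inside: start with 3/1.
  3 + 1/3 = 10/3
  2 + 3/10 = 23/10
  3 + 10/23 = 79/23
  8 + 23/79 = 655/79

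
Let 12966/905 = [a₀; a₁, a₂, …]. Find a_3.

12966 = 14·905 + 296   →  a_0 = 14
905 = 3·296 + 17   →  a_1 = 3
296 = 17·17 + 7   →  a_2 = 17
17 = 2·7 + 3   →  a_3 = 2

2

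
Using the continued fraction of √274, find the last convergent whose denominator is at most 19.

√274 = [16; 1, 1, 4, 4, 1, 1, 32, …] (period length 7).
Convergents:
  p_0/q_0 = 16/1
  p_1/q_1 = 17/1
  p_2/q_2 = 33/2
  p_3/q_3 = 149/9
  p_4/q_4 = 629/38
q_3 = 9 ≤ 19 < 38 = q_4, so the answer is 149/9.

149/9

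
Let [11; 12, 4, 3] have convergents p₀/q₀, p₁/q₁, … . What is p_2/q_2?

543/49

Using pₖ = aₖpₖ₋₁ + pₖ₋₂, qₖ = aₖqₖ₋₁ + qₖ₋₂ (with p₋₁=1, p₋₂=0, q₋₁=0, q₋₂=1):
  k=0: a=11, p=11, q=1
  k=1: a=12, p=133, q=12
  k=2: a=4, p=543, q=49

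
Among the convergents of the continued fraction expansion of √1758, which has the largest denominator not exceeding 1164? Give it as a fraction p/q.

48679/1161

√1758 = [41; 1, 12, 1, 82, …] (period length 4).
Convergents:
  p_0/q_0 = 41/1
  p_1/q_1 = 42/1
  p_2/q_2 = 545/13
  p_3/q_3 = 587/14
  p_4/q_4 = 48679/1161
  p_5/q_5 = 49266/1175
q_4 = 1161 ≤ 1164 < 1175 = q_5, so the answer is 48679/1161.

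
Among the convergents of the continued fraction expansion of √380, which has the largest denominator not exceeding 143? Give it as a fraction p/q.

1501/77

√380 = [19; 2, 38, …] (period length 2).
Convergents:
  p_0/q_0 = 19/1
  p_1/q_1 = 39/2
  p_2/q_2 = 1501/77
  p_3/q_3 = 3041/156
q_2 = 77 ≤ 143 < 156 = q_3, so the answer is 1501/77.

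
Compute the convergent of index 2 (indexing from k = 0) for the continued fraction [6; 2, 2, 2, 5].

Using pₖ = aₖpₖ₋₁ + pₖ₋₂, qₖ = aₖqₖ₋₁ + qₖ₋₂ (with p₋₁=1, p₋₂=0, q₋₁=0, q₋₂=1):
  k=0: a=6, p=6, q=1
  k=1: a=2, p=13, q=2
  k=2: a=2, p=32, q=5

32/5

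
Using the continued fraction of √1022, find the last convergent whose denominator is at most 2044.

√1022 = [31; 1, 30, 1, 62, …] (period length 4).
Convergents:
  p_0/q_0 = 31/1
  p_1/q_1 = 32/1
  p_2/q_2 = 991/31
  p_3/q_3 = 1023/32
  p_4/q_4 = 64417/2015
  p_5/q_5 = 65440/2047
q_4 = 2015 ≤ 2044 < 2047 = q_5, so the answer is 64417/2015.

64417/2015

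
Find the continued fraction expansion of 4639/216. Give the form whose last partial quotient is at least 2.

4639 = 21×216 + 103
216 = 2×103 + 10
103 = 10×10 + 3
10 = 3×3 + 1
3 = 3×1 + 0  (stop)
So 4639/216 = [21; 2, 10, 3, 3].

[21; 2, 10, 3, 3]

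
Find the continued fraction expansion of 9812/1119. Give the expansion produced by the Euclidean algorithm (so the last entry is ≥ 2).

9812 = 8×1119 + 860
1119 = 1×860 + 259
860 = 3×259 + 83
259 = 3×83 + 10
83 = 8×10 + 3
10 = 3×3 + 1
3 = 3×1 + 0  (stop)
So 9812/1119 = [8; 1, 3, 3, 8, 3, 3].

[8; 1, 3, 3, 8, 3, 3]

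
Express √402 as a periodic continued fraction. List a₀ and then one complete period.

[20; 20, 40]

a₀ = ⌊√402⌋ = 20.
With m₀=0, d₀=1 and mₖ₊₁ = dₖaₖ − mₖ, dₖ₊₁ = (n − mₖ₊₁²)/dₖ, aₖ₊₁ = ⌊(a₀+mₖ₊₁)/dₖ₊₁⌋:
  k=1: m=20, d=2, a=20
  k=2: m=20, d=1, a=40
d=1 and a=2a₀=40 at k=2, so the next step gives (m, d) = (20, 2) again — its k=1 value — and the period has length 2.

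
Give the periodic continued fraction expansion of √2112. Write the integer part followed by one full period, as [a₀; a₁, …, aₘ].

[45; 1, 21, 1, 90]

a₀ = ⌊√2112⌋ = 45.
With m₀=0, d₀=1 and mₖ₊₁ = dₖaₖ − mₖ, dₖ₊₁ = (n − mₖ₊₁²)/dₖ, aₖ₊₁ = ⌊(a₀+mₖ₊₁)/dₖ₊₁⌋:
  k=1: m=45, d=87, a=1
  k=2: m=42, d=4, a=21
  k=3: m=42, d=87, a=1
  k=4: m=45, d=1, a=90
d=1 and a=2a₀=90 at k=4, so the next step gives (m, d) = (45, 87) again — its k=1 value — and the period has length 4.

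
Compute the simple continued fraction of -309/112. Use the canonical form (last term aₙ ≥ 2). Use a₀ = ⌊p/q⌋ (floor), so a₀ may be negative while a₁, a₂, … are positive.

-309 = -3·112 + 27
112 = 4·27 + 4
27 = 6·4 + 3
4 = 1·3 + 1
3 = 3·1 + 0  (stop)
So -309/112 = [-3; 4, 6, 1, 3].

[-3; 4, 6, 1, 3]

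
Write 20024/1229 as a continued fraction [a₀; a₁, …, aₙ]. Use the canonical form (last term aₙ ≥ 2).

[16; 3, 2, 2, 2, 2, 12]

20024 = 16×1229 + 360
1229 = 3×360 + 149
360 = 2×149 + 62
149 = 2×62 + 25
62 = 2×25 + 12
25 = 2×12 + 1
12 = 12×1 + 0  (stop)
So 20024/1229 = [16; 3, 2, 2, 2, 2, 12].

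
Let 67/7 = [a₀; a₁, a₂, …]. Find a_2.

1

67 = 9·7 + 4   →  a_0 = 9
7 = 1·4 + 3   →  a_1 = 1
4 = 1·3 + 1   →  a_2 = 1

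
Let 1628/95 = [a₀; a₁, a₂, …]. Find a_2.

1628 = 17·95 + 13   →  a_0 = 17
95 = 7·13 + 4   →  a_1 = 7
13 = 3·4 + 1   →  a_2 = 3

3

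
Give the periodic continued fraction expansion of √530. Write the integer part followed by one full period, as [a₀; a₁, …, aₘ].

[23; 46]

a₀ = ⌊√530⌋ = 23.
With m₀=0, d₀=1 and mₖ₊₁ = dₖaₖ − mₖ, dₖ₊₁ = (n − mₖ₊₁²)/dₖ, aₖ₊₁ = ⌊(a₀+mₖ₊₁)/dₖ₊₁⌋:
  k=1: m=23, d=1, a=46
d=1 and a=2a₀=46 at k=1, so the next step gives (m, d) = (23, 1) again — its k=1 value — and the period has length 1.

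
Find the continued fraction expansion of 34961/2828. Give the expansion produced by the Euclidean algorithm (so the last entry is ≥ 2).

34961 = 12·2828 + 1025
2828 = 2·1025 + 778
1025 = 1·778 + 247
778 = 3·247 + 37
247 = 6·37 + 25
37 = 1·25 + 12
25 = 2·12 + 1
12 = 12·1 + 0  (stop)
So 34961/2828 = [12; 2, 1, 3, 6, 1, 2, 12].

[12; 2, 1, 3, 6, 1, 2, 12]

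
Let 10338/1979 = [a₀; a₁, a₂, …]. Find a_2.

10338 = 5·1979 + 443   →  a_0 = 5
1979 = 4·443 + 207   →  a_1 = 4
443 = 2·207 + 29   →  a_2 = 2

2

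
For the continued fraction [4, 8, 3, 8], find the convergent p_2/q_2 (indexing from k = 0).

103/25

Using pₖ = aₖpₖ₋₁ + pₖ₋₂, qₖ = aₖqₖ₋₁ + qₖ₋₂ (with p₋₁=1, p₋₂=0, q₋₁=0, q₋₂=1):
  k=0: a=4, p=4, q=1
  k=1: a=8, p=33, q=8
  k=2: a=3, p=103, q=25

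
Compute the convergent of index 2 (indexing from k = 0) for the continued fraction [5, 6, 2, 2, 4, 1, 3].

67/13

Using pₖ = aₖpₖ₋₁ + pₖ₋₂, qₖ = aₖqₖ₋₁ + qₖ₋₂ (with p₋₁=1, p₋₂=0, q₋₁=0, q₋₂=1):
  k=0: a=5, p=5, q=1
  k=1: a=6, p=31, q=6
  k=2: a=2, p=67, q=13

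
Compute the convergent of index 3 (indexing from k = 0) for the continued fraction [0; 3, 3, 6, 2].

Using pₖ = aₖpₖ₋₁ + pₖ₋₂, qₖ = aₖqₖ₋₁ + qₖ₋₂ (with p₋₁=1, p₋₂=0, q₋₁=0, q₋₂=1):
  k=0: a=0, p=0, q=1
  k=1: a=3, p=1, q=3
  k=2: a=3, p=3, q=10
  k=3: a=6, p=19, q=63

19/63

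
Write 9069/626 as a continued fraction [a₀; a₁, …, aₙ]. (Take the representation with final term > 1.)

[14; 2, 19, 16]

9069 = 14*626 + 305
626 = 2*305 + 16
305 = 19*16 + 1
16 = 16*1 + 0  (stop)
So 9069/626 = [14; 2, 19, 16].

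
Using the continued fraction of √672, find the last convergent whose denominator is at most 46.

√672 = [25; 1, 11, 1, 50, …] (period length 4).
Convergents:
  p_0/q_0 = 25/1
  p_1/q_1 = 26/1
  p_2/q_2 = 311/12
  p_3/q_3 = 337/13
  p_4/q_4 = 17161/662
q_3 = 13 ≤ 46 < 662 = q_4, so the answer is 337/13.

337/13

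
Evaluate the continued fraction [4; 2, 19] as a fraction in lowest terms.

175/39

Using pₖ = aₖpₖ₋₁ + pₖ₋₂ and qₖ = aₖqₖ₋₁ + qₖ₋₂:
  k=0: a=4, p=4, q=1
  k=1: a=2, p=9, q=2
  k=2: a=19, p=175, q=39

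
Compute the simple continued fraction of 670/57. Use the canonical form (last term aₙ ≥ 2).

[11; 1, 3, 14]

670 = 11×57 + 43
57 = 1×43 + 14
43 = 3×14 + 1
14 = 14×1 + 0  (stop)
So 670/57 = [11; 1, 3, 14].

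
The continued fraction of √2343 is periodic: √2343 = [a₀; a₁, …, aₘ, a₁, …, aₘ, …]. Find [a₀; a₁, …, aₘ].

[48; 2, 2, 8, 2, 2, 96]

a₀ = ⌊√2343⌋ = 48.
With m₀=0, d₀=1 and mₖ₊₁ = dₖaₖ − mₖ, dₖ₊₁ = (n − mₖ₊₁²)/dₖ, aₖ₊₁ = ⌊(a₀+mₖ₊₁)/dₖ₊₁⌋:
  k=1: m=48, d=39, a=2
  k=2: m=30, d=37, a=2
  k=3: m=44, d=11, a=8
  k=4: m=44, d=37, a=2
  k=5: m=30, d=39, a=2
  k=6: m=48, d=1, a=96
d=1 and a=2a₀=96 at k=6, so the next step gives (m, d) = (48, 39) again — its k=1 value — and the period has length 6.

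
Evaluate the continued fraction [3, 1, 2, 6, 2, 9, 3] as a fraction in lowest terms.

Fold from the inside: start with 3/1.
  9 + 1/3 = 28/3
  2 + 3/28 = 59/28
  6 + 28/59 = 382/59
  2 + 59/382 = 823/382
  1 + 382/823 = 1205/823
  3 + 823/1205 = 4438/1205

4438/1205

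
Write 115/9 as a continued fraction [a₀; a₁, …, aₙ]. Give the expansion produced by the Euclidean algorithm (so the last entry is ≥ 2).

[12; 1, 3, 2]

115 = 12*9 + 7
9 = 1*7 + 2
7 = 3*2 + 1
2 = 2*1 + 0  (stop)
So 115/9 = [12; 1, 3, 2].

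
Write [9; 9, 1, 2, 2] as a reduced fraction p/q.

619/68

Using pₖ = aₖpₖ₋₁ + pₖ₋₂ and qₖ = aₖqₖ₋₁ + qₖ₋₂:
  k=0: a=9, p=9, q=1
  k=1: a=9, p=82, q=9
  k=2: a=1, p=91, q=10
  k=3: a=2, p=264, q=29
  k=4: a=2, p=619, q=68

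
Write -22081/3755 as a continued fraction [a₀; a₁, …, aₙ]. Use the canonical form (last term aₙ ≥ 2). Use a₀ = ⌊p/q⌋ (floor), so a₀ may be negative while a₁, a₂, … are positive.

[-6; 8, 2, 1, 3, 13, 3]

-22081 = -6×3755 + 449
3755 = 8×449 + 163
449 = 2×163 + 123
163 = 1×123 + 40
123 = 3×40 + 3
40 = 13×3 + 1
3 = 3×1 + 0  (stop)
So -22081/3755 = [-6; 8, 2, 1, 3, 13, 3].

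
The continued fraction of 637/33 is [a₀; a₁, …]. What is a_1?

637 = 19·33 + 10   →  a_0 = 19
33 = 3·10 + 3   →  a_1 = 3

3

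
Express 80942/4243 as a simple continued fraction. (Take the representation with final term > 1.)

80942 = 19*4243 + 325
4243 = 13*325 + 18
325 = 18*18 + 1
18 = 18*1 + 0  (stop)
So 80942/4243 = [19; 13, 18, 18].

[19; 13, 18, 18]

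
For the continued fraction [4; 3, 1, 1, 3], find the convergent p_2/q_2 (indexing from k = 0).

17/4

Using pₖ = aₖpₖ₋₁ + pₖ₋₂, qₖ = aₖqₖ₋₁ + qₖ₋₂ (with p₋₁=1, p₋₂=0, q₋₁=0, q₋₂=1):
  k=0: a=4, p=4, q=1
  k=1: a=3, p=13, q=3
  k=2: a=1, p=17, q=4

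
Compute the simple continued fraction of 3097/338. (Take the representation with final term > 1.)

3097 = 9×338 + 55
338 = 6×55 + 8
55 = 6×8 + 7
8 = 1×7 + 1
7 = 7×1 + 0  (stop)
So 3097/338 = [9; 6, 6, 1, 7].

[9; 6, 6, 1, 7]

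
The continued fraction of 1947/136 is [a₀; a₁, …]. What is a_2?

6

1947 = 14·136 + 43   →  a_0 = 14
136 = 3·43 + 7   →  a_1 = 3
43 = 6·7 + 1   →  a_2 = 6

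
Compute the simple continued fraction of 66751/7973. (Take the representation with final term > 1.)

[8; 2, 1, 2, 5, 14, 13]

66751 = 8*7973 + 2967
7973 = 2*2967 + 2039
2967 = 1*2039 + 928
2039 = 2*928 + 183
928 = 5*183 + 13
183 = 14*13 + 1
13 = 13*1 + 0  (stop)
So 66751/7973 = [8; 2, 1, 2, 5, 14, 13].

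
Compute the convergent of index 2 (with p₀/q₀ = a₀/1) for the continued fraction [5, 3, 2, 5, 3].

Using pₖ = aₖpₖ₋₁ + pₖ₋₂, qₖ = aₖqₖ₋₁ + qₖ₋₂ (with p₋₁=1, p₋₂=0, q₋₁=0, q₋₂=1):
  k=0: a=5, p=5, q=1
  k=1: a=3, p=16, q=3
  k=2: a=2, p=37, q=7

37/7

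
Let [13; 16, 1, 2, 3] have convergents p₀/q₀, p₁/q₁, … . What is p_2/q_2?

222/17

Using pₖ = aₖpₖ₋₁ + pₖ₋₂, qₖ = aₖqₖ₋₁ + qₖ₋₂ (with p₋₁=1, p₋₂=0, q₋₁=0, q₋₂=1):
  k=0: a=13, p=13, q=1
  k=1: a=16, p=209, q=16
  k=2: a=1, p=222, q=17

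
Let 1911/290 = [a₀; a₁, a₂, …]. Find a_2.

1

1911 = 6·290 + 171   →  a_0 = 6
290 = 1·171 + 119   →  a_1 = 1
171 = 1·119 + 52   →  a_2 = 1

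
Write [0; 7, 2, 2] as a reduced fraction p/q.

5/37

Using pₖ = aₖpₖ₋₁ + pₖ₋₂ and qₖ = aₖqₖ₋₁ + qₖ₋₂:
  k=0: a=0, p=0, q=1
  k=1: a=7, p=1, q=7
  k=2: a=2, p=2, q=15
  k=3: a=2, p=5, q=37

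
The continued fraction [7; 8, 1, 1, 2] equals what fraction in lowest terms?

306/43

Fold from the inside: start with 2/1.
  1 + 1/2 = 3/2
  1 + 2/3 = 5/3
  8 + 3/5 = 43/5
  7 + 5/43 = 306/43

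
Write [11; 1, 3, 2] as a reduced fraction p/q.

Fold from the inside: start with 2/1.
  3 + 1/2 = 7/2
  1 + 2/7 = 9/7
  11 + 7/9 = 106/9

106/9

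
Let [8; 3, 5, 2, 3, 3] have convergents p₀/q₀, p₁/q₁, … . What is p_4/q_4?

Using pₖ = aₖpₖ₋₁ + pₖ₋₂, qₖ = aₖqₖ₋₁ + qₖ₋₂ (with p₋₁=1, p₋₂=0, q₋₁=0, q₋₂=1):
  k=0: a=8, p=8, q=1
  k=1: a=3, p=25, q=3
  k=2: a=5, p=133, q=16
  k=3: a=2, p=291, q=35
  k=4: a=3, p=1006, q=121

1006/121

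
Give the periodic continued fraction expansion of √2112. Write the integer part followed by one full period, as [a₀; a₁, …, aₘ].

a₀ = ⌊√2112⌋ = 45.
With m₀=0, d₀=1 and mₖ₊₁ = dₖaₖ − mₖ, dₖ₊₁ = (n − mₖ₊₁²)/dₖ, aₖ₊₁ = ⌊(a₀+mₖ₊₁)/dₖ₊₁⌋:
  k=1: m=45, d=87, a=1
  k=2: m=42, d=4, a=21
  k=3: m=42, d=87, a=1
  k=4: m=45, d=1, a=90
d=1 and a=2a₀=90 at k=4, so the next step gives (m, d) = (45, 87) again — its k=1 value — and the period has length 4.

[45; 1, 21, 1, 90]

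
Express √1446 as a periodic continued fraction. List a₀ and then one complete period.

[38; 38, 76]

a₀ = ⌊√1446⌋ = 38.
With m₀=0, d₀=1 and mₖ₊₁ = dₖaₖ − mₖ, dₖ₊₁ = (n − mₖ₊₁²)/dₖ, aₖ₊₁ = ⌊(a₀+mₖ₊₁)/dₖ₊₁⌋:
  k=1: m=38, d=2, a=38
  k=2: m=38, d=1, a=76
d=1 and a=2a₀=76 at k=2, so the next step gives (m, d) = (38, 2) again — its k=1 value — and the period has length 2.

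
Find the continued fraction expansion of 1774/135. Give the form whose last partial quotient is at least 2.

1774 = 13×135 + 19
135 = 7×19 + 2
19 = 9×2 + 1
2 = 2×1 + 0  (stop)
So 1774/135 = [13; 7, 9, 2].

[13; 7, 9, 2]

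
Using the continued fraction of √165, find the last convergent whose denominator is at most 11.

√165 = [12; 1, 5, 2, 5, 1, 24, …] (period length 6).
Convergents:
  p_0/q_0 = 12/1
  p_1/q_1 = 13/1
  p_2/q_2 = 77/6
  p_3/q_3 = 167/13
q_2 = 6 ≤ 11 < 13 = q_3, so the answer is 77/6.

77/6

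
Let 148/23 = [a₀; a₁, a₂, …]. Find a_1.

148 = 6·23 + 10   →  a_0 = 6
23 = 2·10 + 3   →  a_1 = 2

2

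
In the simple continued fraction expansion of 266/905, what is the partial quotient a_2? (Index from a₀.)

2

266 = 0·905 + 266   →  a_0 = 0
905 = 3·266 + 107   →  a_1 = 3
266 = 2·107 + 52   →  a_2 = 2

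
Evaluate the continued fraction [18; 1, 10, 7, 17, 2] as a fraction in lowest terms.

52041/2752

Fold from the inside: start with 2/1.
  17 + 1/2 = 35/2
  7 + 2/35 = 247/35
  10 + 35/247 = 2505/247
  1 + 247/2505 = 2752/2505
  18 + 2505/2752 = 52041/2752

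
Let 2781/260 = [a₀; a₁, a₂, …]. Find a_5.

3

2781 = 10·260 + 181   →  a_0 = 10
260 = 1·181 + 79   →  a_1 = 1
181 = 2·79 + 23   →  a_2 = 2
79 = 3·23 + 10   →  a_3 = 3
23 = 2·10 + 3   →  a_4 = 2
10 = 3·3 + 1   →  a_5 = 3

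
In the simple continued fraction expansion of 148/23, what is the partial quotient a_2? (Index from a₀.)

3

148 = 6·23 + 10   →  a_0 = 6
23 = 2·10 + 3   →  a_1 = 2
10 = 3·3 + 1   →  a_2 = 3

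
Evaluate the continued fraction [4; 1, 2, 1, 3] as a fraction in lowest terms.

71/15

Fold from the inside: start with 3/1.
  1 + 1/3 = 4/3
  2 + 3/4 = 11/4
  1 + 4/11 = 15/11
  4 + 11/15 = 71/15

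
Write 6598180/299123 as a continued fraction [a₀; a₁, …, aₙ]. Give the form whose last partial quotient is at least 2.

[22; 17, 8, 2, 6, 13, 12]

6598180 = 22*299123 + 17474
299123 = 17*17474 + 2065
17474 = 8*2065 + 954
2065 = 2*954 + 157
954 = 6*157 + 12
157 = 13*12 + 1
12 = 12*1 + 0  (stop)
So 6598180/299123 = [22; 17, 8, 2, 6, 13, 12].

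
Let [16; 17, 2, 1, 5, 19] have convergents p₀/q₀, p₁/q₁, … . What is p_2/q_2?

Using pₖ = aₖpₖ₋₁ + pₖ₋₂, qₖ = aₖqₖ₋₁ + qₖ₋₂ (with p₋₁=1, p₋₂=0, q₋₁=0, q₋₂=1):
  k=0: a=16, p=16, q=1
  k=1: a=17, p=273, q=17
  k=2: a=2, p=562, q=35

562/35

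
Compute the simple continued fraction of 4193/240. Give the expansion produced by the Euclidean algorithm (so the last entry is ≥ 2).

4193 = 17·240 + 113
240 = 2·113 + 14
113 = 8·14 + 1
14 = 14·1 + 0  (stop)
So 4193/240 = [17; 2, 8, 14].

[17; 2, 8, 14]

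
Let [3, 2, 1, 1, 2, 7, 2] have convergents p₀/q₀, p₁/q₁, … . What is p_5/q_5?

Using pₖ = aₖpₖ₋₁ + pₖ₋₂, qₖ = aₖqₖ₋₁ + qₖ₋₂ (with p₋₁=1, p₋₂=0, q₋₁=0, q₋₂=1):
  k=0: a=3, p=3, q=1
  k=1: a=2, p=7, q=2
  k=2: a=1, p=10, q=3
  k=3: a=1, p=17, q=5
  k=4: a=2, p=44, q=13
  k=5: a=7, p=325, q=96

325/96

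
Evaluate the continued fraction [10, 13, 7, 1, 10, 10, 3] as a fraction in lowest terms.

359891/35717

Using pₖ = aₖpₖ₋₁ + pₖ₋₂ and qₖ = aₖqₖ₋₁ + qₖ₋₂:
  k=0: a=10, p=10, q=1
  k=1: a=13, p=131, q=13
  k=2: a=7, p=927, q=92
  k=3: a=1, p=1058, q=105
  k=4: a=10, p=11507, q=1142
  k=5: a=10, p=116128, q=11525
  k=6: a=3, p=359891, q=35717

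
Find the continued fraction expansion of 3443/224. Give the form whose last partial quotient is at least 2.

3443 = 15*224 + 83
224 = 2*83 + 58
83 = 1*58 + 25
58 = 2*25 + 8
25 = 3*8 + 1
8 = 8*1 + 0  (stop)
So 3443/224 = [15; 2, 1, 2, 3, 8].

[15; 2, 1, 2, 3, 8]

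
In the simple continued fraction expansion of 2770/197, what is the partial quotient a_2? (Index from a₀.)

2

2770 = 14·197 + 12   →  a_0 = 14
197 = 16·12 + 5   →  a_1 = 16
12 = 2·5 + 2   →  a_2 = 2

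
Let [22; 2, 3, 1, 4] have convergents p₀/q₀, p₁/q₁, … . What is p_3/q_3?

202/9

Using pₖ = aₖpₖ₋₁ + pₖ₋₂, qₖ = aₖqₖ₋₁ + qₖ₋₂ (with p₋₁=1, p₋₂=0, q₋₁=0, q₋₂=1):
  k=0: a=22, p=22, q=1
  k=1: a=2, p=45, q=2
  k=2: a=3, p=157, q=7
  k=3: a=1, p=202, q=9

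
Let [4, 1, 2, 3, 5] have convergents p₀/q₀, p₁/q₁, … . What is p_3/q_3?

47/10

Using pₖ = aₖpₖ₋₁ + pₖ₋₂, qₖ = aₖqₖ₋₁ + qₖ₋₂ (with p₋₁=1, p₋₂=0, q₋₁=0, q₋₂=1):
  k=0: a=4, p=4, q=1
  k=1: a=1, p=5, q=1
  k=2: a=2, p=14, q=3
  k=3: a=3, p=47, q=10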